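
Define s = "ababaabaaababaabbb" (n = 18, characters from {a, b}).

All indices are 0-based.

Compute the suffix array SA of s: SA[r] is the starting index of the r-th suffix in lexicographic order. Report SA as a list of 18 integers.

[7, 4, 8, 13, 5, 2, 11, 0, 9, 14, 17, 6, 3, 12, 1, 10, 16, 15]

rank | idx | suffix
   0 |   7 | aaababaabbb
   1 |   4 | aabaaababaabbb
   2 |   8 | aababaabbb
   3 |  13 | aabbb
   4 |   5 | abaaababaabbb
   5 |   2 | abaabaaababaabbb
   6 |  11 | abaabbb
   7 |   0 | ababaabaaababaabbb
   8 |   9 | ababaabbb
   9 |  14 | abbb
  10 |  17 | b
  11 |   6 | baaababaabbb
  12 |   3 | baabaaababaabbb
  13 |  12 | baabbb
  14 |   1 | babaabaaababaabbb
  15 |  10 | babaabbb
  16 |  16 | bb
  17 |  15 | bbb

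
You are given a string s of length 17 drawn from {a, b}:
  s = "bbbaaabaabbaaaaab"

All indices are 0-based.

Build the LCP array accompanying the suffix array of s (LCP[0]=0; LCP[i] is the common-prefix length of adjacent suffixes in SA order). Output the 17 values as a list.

[0, 4, 3, 4, 2, 3, 3, 1, 2, 2, 0, 1, 4, 3, 1, 5, 2]

rank→(start, suffix):
  0 → (11, 'aaaaab')
  1 → (12, 'aaaab')
  2 → (13, 'aaab')
  3 → (3, 'aaabaabbaaaaab')
  4 → (14, 'aab')
  5 → (4, 'aabaabbaaaaab')
  6 → (7, 'aabbaaaaab')
  7 → (15, 'ab')
  8 → (5, 'abaabbaaaaab')
  9 → (8, 'abbaaaaab')
  10 → (16, 'b')
  11 → (10, 'baaaaab')
  12 → (2, 'baaabaabbaaaaab')
  13 → (6, 'baabbaaaaab')
  14 → (9, 'bbaaaaab')
  15 → (1, 'bbaaabaabbaaaaab')
  16 → (0, 'bbbaaabaabbaaaaab')

SA = [11, 12, 13, 3, 14, 4, 7, 15, 5, 8, 16, 10, 2, 6, 9, 1, 0]
rank  pair      lcp
   1  s[11:],s[12:]  4  'aaaa'
   2  s[12:],s[13:]  3  'aaa'
   3  s[13:],s[3:]  4  'aaab'
   4  s[3:],s[14:]  2  'aa'
   5  s[14:],s[4:]  3  'aab'
   6  s[4:],s[7:]  3  'aab'
   7  s[7:],s[15:]  1  'a'
   8  s[15:],s[5:]  2  'ab'
   9  s[5:],s[8:]  2  'ab'
  10  s[8:],s[16:]  0  ''
  11  s[16:],s[10:]  1  'b'
  12  s[10:],s[2:]  4  'baaa'
  13  s[2:],s[6:]  3  'baa'
  14  s[6:],s[9:]  1  'b'
  15  s[9:],s[1:]  5  'bbaaa'
  16  s[1:],s[0:]  2  'bb'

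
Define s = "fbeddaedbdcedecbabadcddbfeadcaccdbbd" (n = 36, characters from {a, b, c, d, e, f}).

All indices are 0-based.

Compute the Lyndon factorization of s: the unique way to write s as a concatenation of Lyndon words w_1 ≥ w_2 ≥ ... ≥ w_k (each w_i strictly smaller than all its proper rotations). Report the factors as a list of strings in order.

["f", "bedd", "aedbdcedecb", "abadcddbfeadcaccdbbd"]

emit factor 1: 'f' (i=0, period=1)
emit factor 2: 'bedd' (i=1, period=4)
emit factor 3: 'aedbdcedecb' (i=5, period=11)
emit factor 4: 'abadcddbfeadcaccdbbd' (i=16, period=20)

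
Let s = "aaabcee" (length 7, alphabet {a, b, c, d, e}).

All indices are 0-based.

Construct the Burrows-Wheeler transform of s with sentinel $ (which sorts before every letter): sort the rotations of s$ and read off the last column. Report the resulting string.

rank  rotation  last
    0  $aaabcee  e
    1  aaabcee$  $
    2  aabcee$a  a
    3  abcee$aa  a
    4  bcee$aaa  a
    5  cee$aaab  b
    6  e$aaabce  e
    7  ee$aaabc  c

e$aaabec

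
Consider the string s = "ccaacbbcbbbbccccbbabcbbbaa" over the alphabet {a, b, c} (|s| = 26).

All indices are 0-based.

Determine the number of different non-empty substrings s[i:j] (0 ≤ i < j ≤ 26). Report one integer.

sorted suffixes:
  #0 SA[0]=25  'a'
  #1 SA[1]=24  'aa'
  #2 SA[2]=2  'aacbbcbbbbccccbbabcbbbaa'
  #3 SA[3]=18  'abcbbbaa'
  #4 SA[4]=3  'acbbcbbbbccccbbabcbbbaa'
  #5 SA[5]=23  'baa'
  #6 SA[6]=17  'babcbbbaa'
  #7 SA[7]=22  'bbaa'
  #8 SA[8]=16  'bbabcbbbaa'
  #9 SA[9]=21  'bbbaa'
  #10 SA[10]=8  'bbbbccccbbabcbbbaa'
  #11 SA[11]=9  'bbbccccbbabcbbbaa'
  #12 SA[12]=5  'bbcbbbbccccbbabcbbbaa'
  #13 SA[13]=10  'bbccccbbabcbbbaa'
  #14 SA[14]=19  'bcbbbaa'
  #15 SA[15]=6  'bcbbbbccccbbabcbbbaa'
  #16 SA[16]=11  'bccccbbabcbbbaa'
  #17 SA[17]=1  'caacbbcbbbbccccbbabcbbbaa'
  #18 SA[18]=15  'cbbabcbbbaa'
  #19 SA[19]=20  'cbbbaa'
  #20 SA[20]=7  'cbbbbccccbbabcbbbaa'
  #21 SA[21]=4  'cbbcbbbbccccbbabcbbbaa'
  #22 SA[22]=0  'ccaacbbcbbbbccccbbabcbbbaa'
  #23 SA[23]=14  'ccbbabcbbbaa'
  #24 SA[24]=13  'cccbbabcbbbaa'
  #25 SA[25]=12  'ccccbbabcbbbaa'

SA = [25, 24, 2, 18, 3, 23, 17, 22, 16, 21, 8, 9, 5, 10, 19, 6, 11, 1, 15, 20, 7, 4, 0, 14, 13, 12]
i: (SA[i-1],SA[i]) lcp shared
  1: (25,24) 1 'a'
  2: (24,2) 2 'aa'
  3: (2,18) 1 'a'
  4: (18,3) 1 'a'
  5: (3,23) 0 ''
  6: (23,17) 2 'ba'
  7: (17,22) 1 'b'
  8: (22,16) 3 'bba'
  9: (16,21) 2 'bb'
  10: (21,8) 3 'bbb'
  11: (8,9) 3 'bbb'
  12: (9,5) 2 'bb'
  13: (5,10) 3 'bbc'
  14: (10,19) 1 'b'
  15: (19,6) 5 'bcbbb'
  16: (6,11) 2 'bc'
  17: (11,1) 0 ''
  18: (1,15) 1 'c'
  19: (15,20) 3 'cbb'
  20: (20,7) 4 'cbbb'
  21: (7,4) 3 'cbb'
  22: (4,0) 1 'c'
  23: (0,14) 2 'cc'
  24: (14,13) 2 'cc'
  25: (13,12) 3 'ccc'

n(n+1)/2 = 26·27/2 = 351
Σ LCP = 0 + 1 + 2 + 1 + 1 + 0 + 2 + 1 + 3 + 2 + 3 + 3 + 2 + 3 + 1 + 5 + 2 + 0 + 1 + 3 + 4 + 3 + 1 + 2 + 2 + 3 = 51
distinct = 351 − 51 = 300

300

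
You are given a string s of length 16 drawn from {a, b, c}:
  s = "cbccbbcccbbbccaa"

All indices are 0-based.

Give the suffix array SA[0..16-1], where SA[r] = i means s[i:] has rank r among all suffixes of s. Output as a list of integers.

rank | idx | suffix
   0 |  15 | a
   1 |  14 | aa
   2 |   9 | bbbccaa
   3 |  10 | bbccaa
   4 |   4 | bbcccbbbccaa
   5 |  11 | bccaa
   6 |   1 | bccbbcccbbbccaa
   7 |   5 | bcccbbbccaa
   8 |  13 | caa
   9 |   8 | cbbbccaa
  10 |   3 | cbbcccbbbccaa
  11 |   0 | cbccbbcccbbbccaa
  12 |  12 | ccaa
  13 |   7 | ccbbbccaa
  14 |   2 | ccbbcccbbbccaa
  15 |   6 | cccbbbccaa

[15, 14, 9, 10, 4, 11, 1, 5, 13, 8, 3, 0, 12, 7, 2, 6]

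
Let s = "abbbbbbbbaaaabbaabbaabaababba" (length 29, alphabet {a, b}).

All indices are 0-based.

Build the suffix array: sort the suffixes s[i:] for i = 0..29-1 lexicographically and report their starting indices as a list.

[28, 9, 10, 19, 22, 15, 11, 20, 23, 25, 16, 12, 0, 27, 8, 18, 21, 14, 24, 26, 7, 17, 13, 6, 5, 4, 3, 2, 1]

rank | idx | suffix
   0 |  28 | a
   1 |   9 | aaaabbaabbaabaababba
   2 |  10 | aaabbaabbaabaababba
   3 |  19 | aabaababba
   4 |  22 | aababba
   5 |  15 | aabbaabaababba
   6 |  11 | aabbaabbaabaababba
   7 |  20 | abaababba
   8 |  23 | ababba
   9 |  25 | abba
  10 |  16 | abbaabaababba
  11 |  12 | abbaabbaabaababba
  12 |   0 | abbbbbbbbaaaabbaabbaabaababba
  13 |  27 | ba
  14 |   8 | baaaabbaabbaabaababba
  15 |  18 | baabaababba
  16 |  21 | baababba
  17 |  14 | baabbaabaababba
  18 |  24 | babba
  19 |  26 | bba
  20 |   7 | bbaaaabbaabbaabaababba
  21 |  17 | bbaabaababba
  22 |  13 | bbaabbaabaababba
  23 |   6 | bbbaaaabbaabbaabaababba
  24 |   5 | bbbbaaaabbaabbaabaababba
  25 |   4 | bbbbbaaaabbaabbaabaababba
  26 |   3 | bbbbbbaaaabbaabbaabaababba
  27 |   2 | bbbbbbbaaaabbaabbaabaababba
  28 |   1 | bbbbbbbbaaaabbaabbaabaababba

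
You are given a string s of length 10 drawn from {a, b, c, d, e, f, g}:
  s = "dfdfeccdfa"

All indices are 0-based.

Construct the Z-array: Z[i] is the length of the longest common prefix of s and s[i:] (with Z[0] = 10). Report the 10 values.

Z[0]=10
i=1: i≥r, start 0; Z[1]=0
i=2: i≥r, start 0; Z[2]=2 scan→box=[2,4)
i=3: min(r-i=1, Z[1]=0)=0; Z[3]=0
i=4: i≥r, start 0; Z[4]=0
i=5: i≥r, start 0; Z[5]=0
i=6: i≥r, start 0; Z[6]=0
i=7: i≥r, start 0; Z[7]=2 scan→box=[7,9)
i=8: min(r-i=1, Z[1]=0)=0; Z[8]=0
i=9: i≥r, start 0; Z[9]=0

[10, 0, 2, 0, 0, 0, 0, 2, 0, 0]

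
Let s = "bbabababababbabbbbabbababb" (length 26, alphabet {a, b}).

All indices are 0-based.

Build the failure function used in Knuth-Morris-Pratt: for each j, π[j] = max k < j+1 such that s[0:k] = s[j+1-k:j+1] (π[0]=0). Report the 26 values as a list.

[0, 1, 0, 1, 0, 1, 0, 1, 0, 1, 0, 1, 2, 3, 4, 2, 2, 2, 3, 4, 2, 3, 4, 5, 6, 2]

π[0] = 0
j=1 s[j]='b': π[1]=1 (border 'b')
j=2 s[j]='a': k: 1→0; π[2]=0 (border '')
j=3 s[j]='b': π[3]=1 (border 'b')
j=4 s[j]='a': k: 1→0; π[4]=0 (border '')
j=5 s[j]='b': π[5]=1 (border 'b')
j=6 s[j]='a': k: 1→0; π[6]=0 (border '')
j=7 s[j]='b': π[7]=1 (border 'b')
j=8 s[j]='a': k: 1→0; π[8]=0 (border '')
j=9 s[j]='b': π[9]=1 (border 'b')
j=10 s[j]='a': k: 1→0; π[10]=0 (border '')
j=11 s[j]='b': π[11]=1 (border 'b')
j=12 s[j]='b': π[12]=2 (border 'bb')
j=13 s[j]='a': π[13]=3 (border 'bba')
j=14 s[j]='b': π[14]=4 (border 'bbab')
j=15 s[j]='b': k: 4→1; π[15]=2 (border 'bb')
j=16 s[j]='b': k: 2→1; π[16]=2 (border 'bb')
j=17 s[j]='b': k: 2→1; π[17]=2 (border 'bb')
j=18 s[j]='a': π[18]=3 (border 'bba')
j=19 s[j]='b': π[19]=4 (border 'bbab')
j=20 s[j]='b': k: 4→1; π[20]=2 (border 'bb')
j=21 s[j]='a': π[21]=3 (border 'bba')
j=22 s[j]='b': π[22]=4 (border 'bbab')
j=23 s[j]='a': π[23]=5 (border 'bbaba')
j=24 s[j]='b': π[24]=6 (border 'bbabab')
j=25 s[j]='b': k: 6→1; π[25]=2 (border 'bb')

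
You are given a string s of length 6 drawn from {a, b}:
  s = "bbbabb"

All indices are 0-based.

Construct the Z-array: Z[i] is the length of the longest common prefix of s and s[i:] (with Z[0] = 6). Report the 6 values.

Z[0]=6
i=1: i≥r, start 0; Z[1]=2 grow→box=[1,3)
i=2: min(r-i=1, Z[1]=2)=1; Z[2]=1
i=3: i≥r, start 0; Z[3]=0
i=4: i≥r, start 0; Z[4]=2 grow→box=[4,6)
i=5: min(r-i=1, Z[1]=2)=1; Z[5]=1

[6, 2, 1, 0, 2, 1]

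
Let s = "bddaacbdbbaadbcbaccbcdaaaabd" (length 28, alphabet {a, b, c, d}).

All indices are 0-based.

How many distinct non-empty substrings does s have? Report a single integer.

367

rank→(start, suffix):
  0 → (22, 'aaaabd')
  1 → (23, 'aaabd')
  2 → (24, 'aabd')
  3 → (3, 'aacbdbbaadbcbaccbcdaaaabd')
  4 → (10, 'aadbcbaccbcdaaaabd')
  5 → (25, 'abd')
  6 → (4, 'acbdbbaadbcbaccbcdaaaabd')
  7 → (16, 'accbcdaaaabd')
  8 → (11, 'adbcbaccbcdaaaabd')
  9 → (9, 'baadbcbaccbcdaaaabd')
  10 → (15, 'baccbcdaaaabd')
  11 → (8, 'bbaadbcbaccbcdaaaabd')
  12 → (13, 'bcbaccbcdaaaabd')
  13 → (19, 'bcdaaaabd')
  14 → (26, 'bd')
  15 → (6, 'bdbbaadbcbaccbcdaaaabd')
  16 → (0, 'bddaacbdbbaadbcbaccbcdaaaabd')
  17 → (14, 'cbaccbcdaaaabd')
  18 → (18, 'cbcdaaaabd')
  19 → (5, 'cbdbbaadbcbaccbcdaaaabd')
  20 → (17, 'ccbcdaaaabd')
  21 → (20, 'cdaaaabd')
  22 → (27, 'd')
  23 → (21, 'daaaabd')
  24 → (2, 'daacbdbbaadbcbaccbcdaaaabd')
  25 → (7, 'dbbaadbcbaccbcdaaaabd')
  26 → (12, 'dbcbaccbcdaaaabd')
  27 → (1, 'ddaacbdbbaadbcbaccbcdaaaabd')

SA = [22, 23, 24, 3, 10, 25, 4, 16, 11, 9, 15, 8, 13, 19, 26, 6, 0, 14, 18, 5, 17, 20, 27, 21, 2, 7, 12, 1]
i: (SA[i-1],SA[i]) lcp shared
  1: (22,23) 3 'aaa'
  2: (23,24) 2 'aa'
  3: (24,3) 2 'aa'
  4: (3,10) 2 'aa'
  5: (10,25) 1 'a'
  6: (25,4) 1 'a'
  7: (4,16) 2 'ac'
  8: (16,11) 1 'a'
  9: (11,9) 0 ''
  10: (9,15) 2 'ba'
  11: (15,8) 1 'b'
  12: (8,13) 1 'b'
  13: (13,19) 2 'bc'
  14: (19,26) 1 'b'
  15: (26,6) 2 'bd'
  16: (6,0) 2 'bd'
  17: (0,14) 0 ''
  18: (14,18) 2 'cb'
  19: (18,5) 2 'cb'
  20: (5,17) 1 'c'
  21: (17,20) 1 'c'
  22: (20,27) 0 ''
  23: (27,21) 1 'd'
  24: (21,2) 3 'daa'
  25: (2,7) 1 'd'
  26: (7,12) 2 'db'
  27: (12,1) 1 'd'

n(n+1)/2 = 28·29/2 = 406
Σ LCP = 0 + 3 + 2 + 2 + 2 + 1 + 1 + 2 + 1 + 0 + 2 + 1 + 1 + 2 + 1 + 2 + 2 + 0 + 2 + 2 + 1 + 1 + 0 + 1 + 3 + 1 + 2 + 1 = 39
distinct = 406 − 39 = 367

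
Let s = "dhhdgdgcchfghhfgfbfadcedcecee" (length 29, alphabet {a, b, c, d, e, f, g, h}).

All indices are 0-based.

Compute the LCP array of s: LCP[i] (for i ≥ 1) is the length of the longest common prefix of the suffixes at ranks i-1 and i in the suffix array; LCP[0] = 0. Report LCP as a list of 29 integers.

rank | idx | suffix
   0 |  19 | adcedcecee
   1 |  17 | bfadcedcecee
   2 |   7 | cchfghhfgfbfadcedcecee
   3 |  24 | cecee
   4 |  21 | cedcecee
   5 |  26 | cee
   6 |   8 | chfghhfgfbfadcedcecee
   7 |  23 | dcecee
   8 |  20 | dcedcecee
   9 |   5 | dgcchfghhfgfbfadcedcecee
  10 |   3 | dgdgcchfghhfgfbfadcedcecee
  11 |   0 | dhhdgdgcchfghhfgfbfadcedcecee
  12 |  28 | e
  13 |  25 | ecee
  14 |  22 | edcecee
  15 |  27 | ee
  16 |  18 | fadcedcecee
  17 |  16 | fbfadcedcecee
  18 |  14 | fgfbfadcedcecee
  19 |  10 | fghhfgfbfadcedcecee
  20 |   6 | gcchfghhfgfbfadcedcecee
  21 |   4 | gdgcchfghhfgfbfadcedcecee
  22 |  15 | gfbfadcedcecee
  23 |  11 | ghhfgfbfadcedcecee
  24 |   2 | hdgdgcchfghhfgfbfadcedcecee
  25 |  13 | hfgfbfadcedcecee
  26 |   9 | hfghhfgfbfadcedcecee
  27 |   1 | hhdgdgcchfghhfgfbfadcedcecee
  28 |  12 | hhfgfbfadcedcecee

SA = [19, 17, 7, 24, 21, 26, 8, 23, 20, 5, 3, 0, 28, 25, 22, 27, 18, 16, 14, 10, 6, 4, 15, 11, 2, 13, 9, 1, 12]
[i] adj suffixes → lcp
  [1] 19/17 → 0 ('')
  [2] 17/7 → 0 ('')
  [3] 7/24 → 1 ('c')
  [4] 24/21 → 2 ('ce')
  [5] 21/26 → 2 ('ce')
  [6] 26/8 → 1 ('c')
  [7] 8/23 → 0 ('')
  [8] 23/20 → 3 ('dce')
  [9] 20/5 → 1 ('d')
  [10] 5/3 → 2 ('dg')
  [11] 3/0 → 1 ('d')
  [12] 0/28 → 0 ('')
  [13] 28/25 → 1 ('e')
  [14] 25/22 → 1 ('e')
  [15] 22/27 → 1 ('e')
  [16] 27/18 → 0 ('')
  [17] 18/16 → 1 ('f')
  [18] 16/14 → 1 ('f')
  [19] 14/10 → 2 ('fg')
  [20] 10/6 → 0 ('')
  [21] 6/4 → 1 ('g')
  [22] 4/15 → 1 ('g')
  [23] 15/11 → 1 ('g')
  [24] 11/2 → 0 ('')
  [25] 2/13 → 1 ('h')
  [26] 13/9 → 3 ('hfg')
  [27] 9/1 → 1 ('h')
  [28] 1/12 → 2 ('hh')

[0, 0, 0, 1, 2, 2, 1, 0, 3, 1, 2, 1, 0, 1, 1, 1, 0, 1, 1, 2, 0, 1, 1, 1, 0, 1, 3, 1, 2]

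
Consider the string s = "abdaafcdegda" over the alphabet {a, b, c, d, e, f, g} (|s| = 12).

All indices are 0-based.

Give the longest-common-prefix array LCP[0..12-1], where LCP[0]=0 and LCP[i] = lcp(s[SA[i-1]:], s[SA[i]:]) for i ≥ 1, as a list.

sorted suffixes:
  #0 SA[0]=11  'a'
  #1 SA[1]=3  'aafcdegda'
  #2 SA[2]=0  'abdaafcdegda'
  #3 SA[3]=4  'afcdegda'
  #4 SA[4]=1  'bdaafcdegda'
  #5 SA[5]=6  'cdegda'
  #6 SA[6]=10  'da'
  #7 SA[7]=2  'daafcdegda'
  #8 SA[8]=7  'degda'
  #9 SA[9]=8  'egda'
  #10 SA[10]=5  'fcdegda'
  #11 SA[11]=9  'gda'

SA = [11, 3, 0, 4, 1, 6, 10, 2, 7, 8, 5, 9]
[i] adj suffixes → lcp
  [1] 11/3 → 1 ('a')
  [2] 3/0 → 1 ('a')
  [3] 0/4 → 1 ('a')
  [4] 4/1 → 0 ('')
  [5] 1/6 → 0 ('')
  [6] 6/10 → 0 ('')
  [7] 10/2 → 2 ('da')
  [8] 2/7 → 1 ('d')
  [9] 7/8 → 0 ('')
  [10] 8/5 → 0 ('')
  [11] 5/9 → 0 ('')

[0, 1, 1, 1, 0, 0, 0, 2, 1, 0, 0, 0]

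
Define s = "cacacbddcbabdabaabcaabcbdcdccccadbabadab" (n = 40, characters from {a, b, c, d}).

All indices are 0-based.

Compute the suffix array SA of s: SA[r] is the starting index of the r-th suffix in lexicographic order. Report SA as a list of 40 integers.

rank | idx | suffix
   0 |  15 | aabcaabcbdcdccccadbabadab
   1 |  19 | aabcbdcdccccadbabadab
   2 |  38 | ab
   3 |  13 | abaabcaabcbdcdccccadbabadab
   4 |  34 | abadab
   5 |  16 | abcaabcbdcdccccadbabadab
   6 |  20 | abcbdcdccccadbabadab
   7 |  10 | abdabaabcaabcbdcdccccadbabadab
   8 |   1 | acacbddcbabdabaabcaabcbdcdccccadbabadab
   9 |   3 | acbddcbabdabaabcaabcbdcdccccadbabadab
  10 |  36 | adab
  11 |  31 | adbabadab
  12 |  39 | b
  13 |  14 | baabcaabcbdcdccccadbabadab
  14 |  33 | babadab
  15 |   9 | babdabaabcaabcbdcdccccadbabadab
  16 |  35 | badab
  17 |  17 | bcaabcbdcdccccadbabadab
  18 |  21 | bcbdcdccccadbabadab
  19 |  11 | bdabaabcaabcbdcdccccadbabadab
  20 |  23 | bdcdccccadbabadab
  21 |   5 | bddcbabdabaabcaabcbdcdccccadbabadab
  22 |  18 | caabcbdcdccccadbabadab
  23 |   0 | cacacbddcbabdabaabcaabcbdcdccccadbabadab
  24 |   2 | cacbddcbabdabaabcaabcbdcdccccadbabadab
  25 |  30 | cadbabadab
  26 |   8 | cbabdabaabcaabcbdcdccccadbabadab
  27 |  22 | cbdcdccccadbabadab
  28 |   4 | cbddcbabdabaabcaabcbdcdccccadbabadab
  29 |  29 | ccadbabadab
  30 |  28 | cccadbabadab
  31 |  27 | ccccadbabadab
  32 |  25 | cdccccadbabadab
  33 |  37 | dab
  34 |  12 | dabaabcaabcbdcdccccadbabadab
  35 |  32 | dbabadab
  36 |   7 | dcbabdabaabcaabcbdcdccccadbabadab
  37 |  26 | dccccadbabadab
  38 |  24 | dcdccccadbabadab
  39 |   6 | ddcbabdabaabcaabcbdcdccccadbabadab

[15, 19, 38, 13, 34, 16, 20, 10, 1, 3, 36, 31, 39, 14, 33, 9, 35, 17, 21, 11, 23, 5, 18, 0, 2, 30, 8, 22, 4, 29, 28, 27, 25, 37, 12, 32, 7, 26, 24, 6]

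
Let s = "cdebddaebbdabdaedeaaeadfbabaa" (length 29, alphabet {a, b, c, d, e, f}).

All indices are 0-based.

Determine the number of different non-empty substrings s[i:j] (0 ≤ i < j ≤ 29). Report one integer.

398

rank | idx | suffix
   0 |  28 | a
   1 |  27 | aa
   2 |  18 | aaeadfbabaa
   3 |  25 | abaa
   4 |  11 | abdaedeaaeadfbabaa
   5 |  21 | adfbabaa
   6 |  19 | aeadfbabaa
   7 |   6 | aebbdabdaedeaaeadfbabaa
   8 |  14 | aedeaaeadfbabaa
   9 |  26 | baa
  10 |  24 | babaa
  11 |   8 | bbdabdaedeaaeadfbabaa
  12 |   9 | bdabdaedeaaeadfbabaa
  13 |  12 | bdaedeaaeadfbabaa
  14 |   3 | bddaebbdabdaedeaaeadfbabaa
  15 |   0 | cdebddaebbdabdaedeaaeadfbabaa
  16 |  10 | dabdaedeaaeadfbabaa
  17 |   5 | daebbdabdaedeaaeadfbabaa
  18 |  13 | daedeaaeadfbabaa
  19 |   4 | ddaebbdabdaedeaaeadfbabaa
  20 |  16 | deaaeadfbabaa
  21 |   1 | debddaebbdabdaedeaaeadfbabaa
  22 |  22 | dfbabaa
  23 |  17 | eaaeadfbabaa
  24 |  20 | eadfbabaa
  25 |   7 | ebbdabdaedeaaeadfbabaa
  26 |   2 | ebddaebbdabdaedeaaeadfbabaa
  27 |  15 | edeaaeadfbabaa
  28 |  23 | fbabaa

SA = [28, 27, 18, 25, 11, 21, 19, 6, 14, 26, 24, 8, 9, 12, 3, 0, 10, 5, 13, 4, 16, 1, 22, 17, 20, 7, 2, 15, 23]
[i] adj suffixes → lcp
  [1] 28/27 → 1 ('a')
  [2] 27/18 → 2 ('aa')
  [3] 18/25 → 1 ('a')
  [4] 25/11 → 2 ('ab')
  [5] 11/21 → 1 ('a')
  [6] 21/19 → 1 ('a')
  [7] 19/6 → 2 ('ae')
  [8] 6/14 → 2 ('ae')
  [9] 14/26 → 0 ('')
  [10] 26/24 → 2 ('ba')
  [11] 24/8 → 1 ('b')
  [12] 8/9 → 1 ('b')
  [13] 9/12 → 3 ('bda')
  [14] 12/3 → 2 ('bd')
  [15] 3/0 → 0 ('')
  [16] 0/10 → 0 ('')
  [17] 10/5 → 2 ('da')
  [18] 5/13 → 3 ('dae')
  [19] 13/4 → 1 ('d')
  [20] 4/16 → 1 ('d')
  [21] 16/1 → 2 ('de')
  [22] 1/22 → 1 ('d')
  [23] 22/17 → 0 ('')
  [24] 17/20 → 2 ('ea')
  [25] 20/7 → 1 ('e')
  [26] 7/2 → 2 ('eb')
  [27] 2/15 → 1 ('e')
  [28] 15/23 → 0 ('')

n(n+1)/2 = 29·30/2 = 435
Σ LCP = 0 + 1 + 2 + 1 + 2 + 1 + 1 + 2 + 2 + 0 + 2 + 1 + 1 + 3 + 2 + 0 + 0 + 2 + 3 + 1 + 1 + 2 + 1 + 0 + 2 + 1 + 2 + 1 + 0 = 37
distinct = 435 − 37 = 398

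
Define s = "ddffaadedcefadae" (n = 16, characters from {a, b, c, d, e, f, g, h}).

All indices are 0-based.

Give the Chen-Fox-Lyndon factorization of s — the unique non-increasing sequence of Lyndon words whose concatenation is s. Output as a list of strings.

["ddff", "aadedcefadae"]

emit factor 1: 'ddff' (i=0, period=4)
emit factor 2: 'aadedcefadae' (i=4, period=12)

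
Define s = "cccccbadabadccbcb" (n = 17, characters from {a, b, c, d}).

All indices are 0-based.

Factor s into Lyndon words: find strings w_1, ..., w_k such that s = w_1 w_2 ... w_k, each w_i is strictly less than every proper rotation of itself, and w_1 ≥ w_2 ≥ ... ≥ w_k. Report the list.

["c", "c", "c", "c", "c", "b", "ad", "abadccbcb"]

emit factor 1: 'c' (i=0, period=1)
emit factor 2: 'c' (i=1, period=1)
emit factor 3: 'c' (i=2, period=1)
emit factor 4: 'c' (i=3, period=1)
emit factor 5: 'c' (i=4, period=1)
emit factor 6: 'b' (i=5, period=1)
emit factor 7: 'ad' (i=6, period=2)
emit factor 8: 'abadccbcb' (i=8, period=9)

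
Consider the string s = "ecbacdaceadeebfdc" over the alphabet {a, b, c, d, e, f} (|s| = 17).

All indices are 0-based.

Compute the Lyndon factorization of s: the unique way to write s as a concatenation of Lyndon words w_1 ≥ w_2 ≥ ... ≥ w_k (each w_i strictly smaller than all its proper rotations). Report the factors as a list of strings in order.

emit factor 1: 'e' (i=0, period=1)
emit factor 2: 'c' (i=1, period=1)
emit factor 3: 'b' (i=2, period=1)
emit factor 4: 'acdaceadeebfdc' (i=3, period=14)

["e", "c", "b", "acdaceadeebfdc"]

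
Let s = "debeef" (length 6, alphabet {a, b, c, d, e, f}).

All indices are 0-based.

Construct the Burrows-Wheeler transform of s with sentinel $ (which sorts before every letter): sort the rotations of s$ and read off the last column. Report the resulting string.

rank  rotation last
    0  $debeef  f
    1  beef$de  e
    2  debeef$  $
    3  ebeef$d  d
    4  eef$deb  b
    5  ef$debe  e
    6  f$debee  e

fe$dbee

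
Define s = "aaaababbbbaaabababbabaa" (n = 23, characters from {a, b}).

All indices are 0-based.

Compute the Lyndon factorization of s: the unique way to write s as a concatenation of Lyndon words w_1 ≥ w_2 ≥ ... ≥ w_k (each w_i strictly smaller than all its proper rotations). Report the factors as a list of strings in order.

["aaaababbbbaaabababbab", "a", "a"]

emit factor 1: 'aaaababbbbaaabababbab' (i=0, period=21)
emit factor 2: 'a' (i=21, period=1)
emit factor 3: 'a' (i=22, period=1)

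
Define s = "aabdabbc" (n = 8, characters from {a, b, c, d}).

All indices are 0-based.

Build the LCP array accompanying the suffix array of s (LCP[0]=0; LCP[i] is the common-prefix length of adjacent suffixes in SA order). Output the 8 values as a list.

[0, 1, 2, 0, 1, 1, 0, 0]

rank→(start, suffix):
  0 → (0, 'aabdabbc')
  1 → (4, 'abbc')
  2 → (1, 'abdabbc')
  3 → (5, 'bbc')
  4 → (6, 'bc')
  5 → (2, 'bdabbc')
  6 → (7, 'c')
  7 → (3, 'dabbc')

SA = [0, 4, 1, 5, 6, 2, 7, 3]
i: (SA[i-1],SA[i]) lcp shared
  1: (0,4) 1 'a'
  2: (4,1) 2 'ab'
  3: (1,5) 0 ''
  4: (5,6) 1 'b'
  5: (6,2) 1 'b'
  6: (2,7) 0 ''
  7: (7,3) 0 ''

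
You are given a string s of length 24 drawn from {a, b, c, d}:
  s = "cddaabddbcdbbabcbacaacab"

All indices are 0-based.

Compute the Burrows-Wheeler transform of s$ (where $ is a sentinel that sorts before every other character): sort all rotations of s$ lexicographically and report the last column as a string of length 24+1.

bdccbabaabcdadaaabb$dcdcb

rank  rotation                   last
    0  $cddaabddbcdbbabcbacaacab  b
    1  aabddbcdbbabcbacaacab$cdd  d
    2  aacab$cddaabddbcdbbabcbac  c
    3  ab$cddaabddbcdbbabcbacaac  c
    4  abcbacaacab$cddaabddbcdbb  b
    5  abddbcdbbabcbacaacab$cdda  a
    6  acaacab$cddaabddbcdbbabcb  b
    7  acab$cddaabddbcdbbabcbaca  a
    8  b$cddaabddbcdbbabcbacaaca  a
    9  babcbacaacab$cddaabddbcdb  b
   10  bacaacab$cddaabddbcdbbabc  c
   11  bbabcbacaacab$cddaabddbcd  d
   12  bcbacaacab$cddaabddbcdbba  a
   13  bcdbbabcbacaacab$cddaabdd  d
   14  bddbcdbbabcbacaacab$cddaa  a
   15  caacab$cddaabddbcdbbabcba  a
   16  cab$cddaabddbcdbbabcbacaa  a
   17  cbacaacab$cddaabddbcdbbab  b
   18  cdbbabcbacaacab$cddaabddb  b
   19  cddaabddbcdbbabcbacaacab$  $
   20  daabddbcdbbabcbacaacab$cd  d
   21  dbbabcbacaacab$cddaabddbc  c
   22  dbcdbbabcbacaacab$cddaabd  d
   23  ddaabddbcdbbabcbacaacab$c  c
   24  ddbcdbbabcbacaacab$cddaab  b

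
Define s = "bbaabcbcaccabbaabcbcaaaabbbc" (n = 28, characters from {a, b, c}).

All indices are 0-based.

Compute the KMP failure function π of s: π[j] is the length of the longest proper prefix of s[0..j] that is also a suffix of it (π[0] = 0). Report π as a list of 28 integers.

[0, 1, 0, 0, 1, 0, 1, 0, 0, 0, 0, 0, 1, 2, 3, 4, 5, 6, 7, 8, 9, 0, 0, 0, 1, 2, 2, 0]

π[0] = 0
j=1 s[j]='b': π[1]=1 (border 'b')
j=2 s[j]='a': k: 1→0; π[2]=0 (border '')
j=3 s[j]='a': π[3]=0 (border '')
j=4 s[j]='b': π[4]=1 (border 'b')
j=5 s[j]='c': k: 1→0; π[5]=0 (border '')
j=6 s[j]='b': π[6]=1 (border 'b')
j=7 s[j]='c': k: 1→0; π[7]=0 (border '')
j=8 s[j]='a': π[8]=0 (border '')
j=9 s[j]='c': π[9]=0 (border '')
j=10 s[j]='c': π[10]=0 (border '')
j=11 s[j]='a': π[11]=0 (border '')
j=12 s[j]='b': π[12]=1 (border 'b')
j=13 s[j]='b': π[13]=2 (border 'bb')
j=14 s[j]='a': π[14]=3 (border 'bba')
j=15 s[j]='a': π[15]=4 (border 'bbaa')
j=16 s[j]='b': π[16]=5 (border 'bbaab')
j=17 s[j]='c': π[17]=6 (border 'bbaabc')
j=18 s[j]='b': π[18]=7 (border 'bbaabcb')
j=19 s[j]='c': π[19]=8 (border 'bbaabcbc')
j=20 s[j]='a': π[20]=9 (border 'bbaabcbca')
j=21 s[j]='a': k: 9→0; π[21]=0 (border '')
j=22 s[j]='a': π[22]=0 (border '')
j=23 s[j]='a': π[23]=0 (border '')
j=24 s[j]='b': π[24]=1 (border 'b')
j=25 s[j]='b': π[25]=2 (border 'bb')
j=26 s[j]='b': k: 2→1; π[26]=2 (border 'bb')
j=27 s[j]='c': k: 2→1→0; π[27]=0 (border '')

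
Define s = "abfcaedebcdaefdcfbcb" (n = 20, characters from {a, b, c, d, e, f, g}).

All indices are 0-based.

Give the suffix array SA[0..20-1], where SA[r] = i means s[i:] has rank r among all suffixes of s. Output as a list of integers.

[0, 4, 11, 19, 17, 8, 1, 3, 18, 9, 15, 10, 14, 6, 7, 5, 12, 16, 2, 13]

sorted suffixes:
  #0 SA[0]=0  'abfcaedebcdaefdcfbcb'
  #1 SA[1]=4  'aedebcdaefdcfbcb'
  #2 SA[2]=11  'aefdcfbcb'
  #3 SA[3]=19  'b'
  #4 SA[4]=17  'bcb'
  #5 SA[5]=8  'bcdaefdcfbcb'
  #6 SA[6]=1  'bfcaedebcdaefdcfbcb'
  #7 SA[7]=3  'caedebcdaefdcfbcb'
  #8 SA[8]=18  'cb'
  #9 SA[9]=9  'cdaefdcfbcb'
  #10 SA[10]=15  'cfbcb'
  #11 SA[11]=10  'daefdcfbcb'
  #12 SA[12]=14  'dcfbcb'
  #13 SA[13]=6  'debcdaefdcfbcb'
  #14 SA[14]=7  'ebcdaefdcfbcb'
  #15 SA[15]=5  'edebcdaefdcfbcb'
  #16 SA[16]=12  'efdcfbcb'
  #17 SA[17]=16  'fbcb'
  #18 SA[18]=2  'fcaedebcdaefdcfbcb'
  #19 SA[19]=13  'fdcfbcb'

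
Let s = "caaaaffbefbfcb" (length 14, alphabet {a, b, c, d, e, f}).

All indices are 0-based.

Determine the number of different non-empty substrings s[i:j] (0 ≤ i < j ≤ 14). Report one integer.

rank→(start, suffix):
  0 → (1, 'aaaaffbefbfcb')
  1 → (2, 'aaaffbefbfcb')
  2 → (3, 'aaffbefbfcb')
  3 → (4, 'affbefbfcb')
  4 → (13, 'b')
  5 → (7, 'befbfcb')
  6 → (10, 'bfcb')
  7 → (0, 'caaaaffbefbfcb')
  8 → (12, 'cb')
  9 → (8, 'efbfcb')
  10 → (6, 'fbefbfcb')
  11 → (9, 'fbfcb')
  12 → (11, 'fcb')
  13 → (5, 'ffbefbfcb')

SA = [1, 2, 3, 4, 13, 7, 10, 0, 12, 8, 6, 9, 11, 5]
[i] adj suffixes → lcp
  [1] 1/2 → 3 ('aaa')
  [2] 2/3 → 2 ('aa')
  [3] 3/4 → 1 ('a')
  [4] 4/13 → 0 ('')
  [5] 13/7 → 1 ('b')
  [6] 7/10 → 1 ('b')
  [7] 10/0 → 0 ('')
  [8] 0/12 → 1 ('c')
  [9] 12/8 → 0 ('')
  [10] 8/6 → 0 ('')
  [11] 6/9 → 2 ('fb')
  [12] 9/11 → 1 ('f')
  [13] 11/5 → 1 ('f')

n(n+1)/2 = 14·15/2 = 105
Σ LCP = 0 + 3 + 2 + 1 + 0 + 1 + 1 + 0 + 1 + 0 + 0 + 2 + 1 + 1 = 13
distinct = 105 − 13 = 92

92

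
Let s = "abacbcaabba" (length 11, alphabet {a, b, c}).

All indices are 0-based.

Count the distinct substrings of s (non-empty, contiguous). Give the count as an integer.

56

rank | idx | suffix
   0 |  10 | a
   1 |   6 | aabba
   2 |   0 | abacbcaabba
   3 |   7 | abba
   4 |   2 | acbcaabba
   5 |   9 | ba
   6 |   1 | bacbcaabba
   7 |   8 | bba
   8 |   4 | bcaabba
   9 |   5 | caabba
  10 |   3 | cbcaabba

SA = [10, 6, 0, 7, 2, 9, 1, 8, 4, 5, 3]
rank  pair      lcp
   1  s[10:],s[6:]  1  'a'
   2  s[6:],s[0:]  1  'a'
   3  s[0:],s[7:]  2  'ab'
   4  s[7:],s[2:]  1  'a'
   5  s[2:],s[9:]  0  ''
   6  s[9:],s[1:]  2  'ba'
   7  s[1:],s[8:]  1  'b'
   8  s[8:],s[4:]  1  'b'
   9  s[4:],s[5:]  0  ''
  10  s[5:],s[3:]  1  'c'

n(n+1)/2 = 11·12/2 = 66
Σ LCP = 0 + 1 + 1 + 2 + 1 + 0 + 2 + 1 + 1 + 0 + 1 = 10
distinct = 66 − 10 = 56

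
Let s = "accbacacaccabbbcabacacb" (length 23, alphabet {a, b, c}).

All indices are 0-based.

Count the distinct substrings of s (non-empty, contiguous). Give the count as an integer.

sorted suffixes:
  #0 SA[0]=16  'abacacb'
  #1 SA[1]=11  'abbbcabacacb'
  #2 SA[2]=4  'acacaccabbbcabacacb'
  #3 SA[3]=18  'acacb'
  #4 SA[4]=6  'acaccabbbcabacacb'
  #5 SA[5]=20  'acb'
  #6 SA[6]=8  'accabbbcabacacb'
  #7 SA[7]=0  'accbacacaccabbbcabacacb'
  #8 SA[8]=22  'b'
  #9 SA[9]=3  'bacacaccabbbcabacacb'
  #10 SA[10]=17  'bacacb'
  #11 SA[11]=12  'bbbcabacacb'
  #12 SA[12]=13  'bbcabacacb'
  #13 SA[13]=14  'bcabacacb'
  #14 SA[14]=15  'cabacacb'
  #15 SA[15]=10  'cabbbcabacacb'
  #16 SA[16]=5  'cacaccabbbcabacacb'
  #17 SA[17]=19  'cacb'
  #18 SA[18]=7  'caccabbbcabacacb'
  #19 SA[19]=21  'cb'
  #20 SA[20]=2  'cbacacaccabbbcabacacb'
  #21 SA[21]=9  'ccabbbcabacacb'
  #22 SA[22]=1  'ccbacacaccabbbcabacacb'

SA = [16, 11, 4, 18, 6, 20, 8, 0, 22, 3, 17, 12, 13, 14, 15, 10, 5, 19, 7, 21, 2, 9, 1]
i: (SA[i-1],SA[i]) lcp shared
  1: (16,11) 2 'ab'
  2: (11,4) 1 'a'
  3: (4,18) 4 'acac'
  4: (18,6) 4 'acac'
  5: (6,20) 2 'ac'
  6: (20,8) 2 'ac'
  7: (8,0) 3 'acc'
  8: (0,22) 0 ''
  9: (22,3) 1 'b'
  10: (3,17) 5 'bacac'
  11: (17,12) 1 'b'
  12: (12,13) 2 'bb'
  13: (13,14) 1 'b'
  14: (14,15) 0 ''
  15: (15,10) 3 'cab'
  16: (10,5) 2 'ca'
  17: (5,19) 3 'cac'
  18: (19,7) 3 'cac'
  19: (7,21) 1 'c'
  20: (21,2) 2 'cb'
  21: (2,9) 1 'c'
  22: (9,1) 2 'cc'

n(n+1)/2 = 23·24/2 = 276
Σ LCP = 0 + 2 + 1 + 4 + 4 + 2 + 2 + 3 + 0 + 1 + 5 + 1 + 2 + 1 + 0 + 3 + 2 + 3 + 3 + 1 + 2 + 1 + 2 = 45
distinct = 276 − 45 = 231

231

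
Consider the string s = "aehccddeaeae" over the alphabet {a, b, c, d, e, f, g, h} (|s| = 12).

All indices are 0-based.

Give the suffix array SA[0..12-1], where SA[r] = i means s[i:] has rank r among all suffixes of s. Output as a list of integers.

sorted suffixes:
  #0 SA[0]=10  'ae'
  #1 SA[1]=8  'aeae'
  #2 SA[2]=0  'aehccddeaeae'
  #3 SA[3]=3  'ccddeaeae'
  #4 SA[4]=4  'cddeaeae'
  #5 SA[5]=5  'ddeaeae'
  #6 SA[6]=6  'deaeae'
  #7 SA[7]=11  'e'
  #8 SA[8]=9  'eae'
  #9 SA[9]=7  'eaeae'
  #10 SA[10]=1  'ehccddeaeae'
  #11 SA[11]=2  'hccddeaeae'

[10, 8, 0, 3, 4, 5, 6, 11, 9, 7, 1, 2]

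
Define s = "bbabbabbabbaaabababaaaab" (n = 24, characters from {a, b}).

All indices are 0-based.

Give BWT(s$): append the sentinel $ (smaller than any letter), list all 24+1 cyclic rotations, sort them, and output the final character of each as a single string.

rank  rotation                   last
    0  $bbabbabbabbaaabababaaaab  b
    1  aaaab$bbabbabbabbaaababab  b
    2  aaab$bbabbabbabbaaabababa  a
    3  aaabababaaaab$bbabbabbabb  b
    4  aab$bbabbabbabbaaabababaa  a
    5  aabababaaaab$bbabbabbabba  a
    6  ab$bbabbabbabbaaabababaaa  a
    7  abaaaab$bbabbabbabbaaabab  b
    8  ababaaaab$bbabbabbabbaaab  b
    9  abababaaaab$bbabbabbabbaa  a
   10  abbaaabababaaaab$bbabbabb  b
   11  abbabbaaabababaaaab$bbabb  b
   12  abbabbabbaaabababaaaab$bb  b
   13  b$bbabbabbabbaaabababaaaa  a
   14  baaaab$bbabbabbabbaaababa  a
   15  baaabababaaaab$bbabbabbab  b
   16  babaaaab$bbabbabbabbaaaba  a
   17  bababaaaab$bbabbabbabbaaa  a
   18  babbaaabababaaaab$bbabbab  b
   19  babbabbaaabababaaaab$bbab  b
   20  babbabbabbaaabababaaaab$b  b
   21  bbaaabababaaaab$bbabbabba  a
   22  bbabbaaabababaaaab$bbabba  a
   23  bbabbabbaaabababaaaab$bba  a
   24  bbabbabbabbaaabababaaaab$  $

bbabaaabbabbbaabaabbbaaa$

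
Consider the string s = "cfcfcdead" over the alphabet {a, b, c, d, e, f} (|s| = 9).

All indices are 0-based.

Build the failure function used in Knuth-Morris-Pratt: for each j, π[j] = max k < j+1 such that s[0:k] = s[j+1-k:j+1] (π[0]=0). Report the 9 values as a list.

π[0] = 0
j=1 s[j]='f': π[1]=0 (border '')
j=2 s[j]='c': π[2]=1 (border 'c')
j=3 s[j]='f': π[3]=2 (border 'cf')
j=4 s[j]='c': π[4]=3 (border 'cfc')
j=5 s[j]='d': k: 3→1→0; π[5]=0 (border '')
j=6 s[j]='e': π[6]=0 (border '')
j=7 s[j]='a': π[7]=0 (border '')
j=8 s[j]='d': π[8]=0 (border '')

[0, 0, 1, 2, 3, 0, 0, 0, 0]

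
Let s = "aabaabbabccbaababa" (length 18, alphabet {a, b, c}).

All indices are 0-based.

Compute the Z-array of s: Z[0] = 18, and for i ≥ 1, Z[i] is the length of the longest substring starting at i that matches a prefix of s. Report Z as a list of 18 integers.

Z[0]=18
i=1: outside box; Z[1]=1 grow→box=[1,2)
i=2: outside box; Z[2]=0
i=3: outside box; Z[3]=3 grow→box=[3,6)
i=4: min(r-i=2, Z[1]=1)=1; Z[4]=1
i=5: min(r-i=1, Z[2]=0)=0; Z[5]=0
i=6: outside box; Z[6]=0
i=7: outside box; Z[7]=1 grow→box=[7,8)
i=8: outside box; Z[8]=0
i=9: outside box; Z[9]=0
i=10: outside box; Z[10]=0
i=11: outside box; Z[11]=0
i=12: outside box; Z[12]=4 grow→box=[12,16)
i=13: min(r-i=3, Z[1]=1)=1; Z[13]=1
i=14: min(r-i=2, Z[2]=0)=0; Z[14]=0
i=15: min(r-i=1, Z[3]=3)=1; Z[15]=1
i=16: outside box; Z[16]=0
i=17: outside box; Z[17]=1 grow→box=[17,18)

[18, 1, 0, 3, 1, 0, 0, 1, 0, 0, 0, 0, 4, 1, 0, 1, 0, 1]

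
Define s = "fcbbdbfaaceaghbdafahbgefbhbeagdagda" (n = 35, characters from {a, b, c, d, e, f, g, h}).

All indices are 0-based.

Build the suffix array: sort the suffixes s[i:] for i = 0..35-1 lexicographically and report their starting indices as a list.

[34, 7, 8, 16, 31, 28, 11, 18, 2, 14, 3, 26, 5, 20, 24, 1, 9, 33, 15, 30, 4, 27, 10, 22, 6, 17, 23, 0, 32, 29, 21, 12, 13, 25, 19]

sorted suffixes:
  #0 SA[0]=34  'a'
  #1 SA[1]=7  'aaceaghbdafahbgefbhbeagdagda'
  #2 SA[2]=8  'aceaghbdafahbgefbhbeagdagda'
  #3 SA[3]=16  'afahbgefbhbeagdagda'
  #4 SA[4]=31  'agda'
  #5 SA[5]=28  'agdagda'
  #6 SA[6]=11  'aghbdafahbgefbhbeagdagda'
  #7 SA[7]=18  'ahbgefbhbeagdagda'
  #8 SA[8]=2  'bbdbfaaceaghbdafahbgefbhbeagdagda'
  #9 SA[9]=14  'bdafahbgefbhbeagdagda'
  #10 SA[10]=3  'bdbfaaceaghbdafahbgefbhbeagdagda'
  #11 SA[11]=26  'beagdagda'
  #12 SA[12]=5  'bfaaceaghbdafahbgefbhbeagdagda'
  #13 SA[13]=20  'bgefbhbeagdagda'
  #14 SA[14]=24  'bhbeagdagda'
  #15 SA[15]=1  'cbbdbfaaceaghbdafahbgefbhbeagdagda'
  #16 SA[16]=9  'ceaghbdafahbgefbhbeagdagda'
  #17 SA[17]=33  'da'
  #18 SA[18]=15  'dafahbgefbhbeagdagda'
  #19 SA[19]=30  'dagda'
  #20 SA[20]=4  'dbfaaceaghbdafahbgefbhbeagdagda'
  #21 SA[21]=27  'eagdagda'
  #22 SA[22]=10  'eaghbdafahbgefbhbeagdagda'
  #23 SA[23]=22  'efbhbeagdagda'
  #24 SA[24]=6  'faaceaghbdafahbgefbhbeagdagda'
  #25 SA[25]=17  'fahbgefbhbeagdagda'
  #26 SA[26]=23  'fbhbeagdagda'
  #27 SA[27]=0  'fcbbdbfaaceaghbdafahbgefbhbeagdagda'
  #28 SA[28]=32  'gda'
  #29 SA[29]=29  'gdagda'
  #30 SA[30]=21  'gefbhbeagdagda'
  #31 SA[31]=12  'ghbdafahbgefbhbeagdagda'
  #32 SA[32]=13  'hbdafahbgefbhbeagdagda'
  #33 SA[33]=25  'hbeagdagda'
  #34 SA[34]=19  'hbgefbhbeagdagda'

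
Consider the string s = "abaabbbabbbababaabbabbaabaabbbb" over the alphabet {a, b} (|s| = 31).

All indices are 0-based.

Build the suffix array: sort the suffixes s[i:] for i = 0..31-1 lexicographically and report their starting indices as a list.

rank | idx | suffix
   0 |  22 | aabaabbbb
   1 |  15 | aabbabbaabaabbbb
   2 |   2 | aabbbabbbababaabbabbaabaabbbb
   3 |  25 | aabbbb
   4 |  13 | abaabbabbaabaabbbb
   5 |   0 | abaabbbabbbababaabbabbaabaabbbb
   6 |  23 | abaabbbb
   7 |  11 | ababaabbabbaabaabbbb
   8 |  19 | abbaabaabbbb
   9 |  16 | abbabbaabaabbbb
  10 |   7 | abbbababaabbabbaabaabbbb
  11 |   3 | abbbabbbababaabbabbaabaabbbb
  12 |  26 | abbbb
  13 |  30 | b
  14 |  21 | baabaabbbb
  15 |  14 | baabbabbaabaabbbb
  16 |   1 | baabbbabbbababaabbabbaabaabbbb
  17 |  24 | baabbbb
  18 |  12 | babaabbabbaabaabbbb
  19 |  10 | bababaabbabbaabaabbbb
  20 |  18 | babbaabaabbbb
  21 |   6 | babbbababaabbabbaabaabbbb
  22 |  29 | bb
  23 |  20 | bbaabaabbbb
  24 |   9 | bbababaabbabbaabaabbbb
  25 |  17 | bbabbaabaabbbb
  26 |   5 | bbabbbababaabbabbaabaabbbb
  27 |  28 | bbb
  28 |   8 | bbbababaabbabbaabaabbbb
  29 |   4 | bbbabbbababaabbabbaabaabbbb
  30 |  27 | bbbb

[22, 15, 2, 25, 13, 0, 23, 11, 19, 16, 7, 3, 26, 30, 21, 14, 1, 24, 12, 10, 18, 6, 29, 20, 9, 17, 5, 28, 8, 4, 27]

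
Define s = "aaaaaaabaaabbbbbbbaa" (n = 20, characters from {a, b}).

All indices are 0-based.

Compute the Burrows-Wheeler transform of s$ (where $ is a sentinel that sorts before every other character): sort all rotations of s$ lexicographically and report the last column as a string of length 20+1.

aab$aaaabaaaababbbbba

rank  rotation               last
    0  $aaaaaaabaaabbbbbbbaa  a
    1  a$aaaaaaabaaabbbbbbba  a
    2  aa$aaaaaaabaaabbbbbbb  b
    3  aaaaaaabaaabbbbbbbaa$  $
    4  aaaaaabaaabbbbbbbaa$a  a
    5  aaaaabaaabbbbbbbaa$aa  a
    6  aaaabaaabbbbbbbaa$aaa  a
    7  aaabaaabbbbbbbaa$aaaa  a
    8  aaabbbbbbbaa$aaaaaaab  b
    9  aabaaabbbbbbbaa$aaaaa  a
   10  aabbbbbbbaa$aaaaaaaba  a
   11  abaaabbbbbbbaa$aaaaaa  a
   12  abbbbbbbaa$aaaaaaabaa  a
   13  baa$aaaaaaabaaabbbbbb  b
   14  baaabbbbbbbaa$aaaaaaa  a
   15  bbaa$aaaaaaabaaabbbbb  b
   16  bbbaa$aaaaaaabaaabbbb  b
   17  bbbbaa$aaaaaaabaaabbb  b
   18  bbbbbaa$aaaaaaabaaabb  b
   19  bbbbbbaa$aaaaaaabaaab  b
   20  bbbbbbbaa$aaaaaaabaaa  a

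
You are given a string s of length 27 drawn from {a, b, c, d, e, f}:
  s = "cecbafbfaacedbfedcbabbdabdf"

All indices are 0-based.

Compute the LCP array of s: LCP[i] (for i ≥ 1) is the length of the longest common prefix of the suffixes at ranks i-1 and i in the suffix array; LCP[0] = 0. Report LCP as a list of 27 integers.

rank | idx | suffix
   0 |   8 | aacedbfedcbabbdabdf
   1 |  19 | abbdabdf
   2 |  23 | abdf
   3 |   9 | acedbfedcbabbdabdf
   4 |   4 | afbfaacedbfedcbabbdabdf
   5 |  18 | babbdabdf
   6 |   3 | bafbfaacedbfedcbabbdabdf
   7 |  20 | bbdabdf
   8 |  21 | bdabdf
   9 |  24 | bdf
  10 |   6 | bfaacedbfedcbabbdabdf
  11 |  13 | bfedcbabbdabdf
  12 |  17 | cbabbdabdf
  13 |   2 | cbafbfaacedbfedcbabbdabdf
  14 |   0 | cecbafbfaacedbfedcbabbdabdf
  15 |  10 | cedbfedcbabbdabdf
  16 |  22 | dabdf
  17 |  12 | dbfedcbabbdabdf
  18 |  16 | dcbabbdabdf
  19 |  25 | df
  20 |   1 | ecbafbfaacedbfedcbabbdabdf
  21 |  11 | edbfedcbabbdabdf
  22 |  15 | edcbabbdabdf
  23 |  26 | f
  24 |   7 | faacedbfedcbabbdabdf
  25 |   5 | fbfaacedbfedcbabbdabdf
  26 |  14 | fedcbabbdabdf

SA = [8, 19, 23, 9, 4, 18, 3, 20, 21, 24, 6, 13, 17, 2, 0, 10, 22, 12, 16, 25, 1, 11, 15, 26, 7, 5, 14]
i: (SA[i-1],SA[i]) lcp shared
  1: (8,19) 1 'a'
  2: (19,23) 2 'ab'
  3: (23,9) 1 'a'
  4: (9,4) 1 'a'
  5: (4,18) 0 ''
  6: (18,3) 2 'ba'
  7: (3,20) 1 'b'
  8: (20,21) 1 'b'
  9: (21,24) 2 'bd'
  10: (24,6) 1 'b'
  11: (6,13) 2 'bf'
  12: (13,17) 0 ''
  13: (17,2) 3 'cba'
  14: (2,0) 1 'c'
  15: (0,10) 2 'ce'
  16: (10,22) 0 ''
  17: (22,12) 1 'd'
  18: (12,16) 1 'd'
  19: (16,25) 1 'd'
  20: (25,1) 0 ''
  21: (1,11) 1 'e'
  22: (11,15) 2 'ed'
  23: (15,26) 0 ''
  24: (26,7) 1 'f'
  25: (7,5) 1 'f'
  26: (5,14) 1 'f'

[0, 1, 2, 1, 1, 0, 2, 1, 1, 2, 1, 2, 0, 3, 1, 2, 0, 1, 1, 1, 0, 1, 2, 0, 1, 1, 1]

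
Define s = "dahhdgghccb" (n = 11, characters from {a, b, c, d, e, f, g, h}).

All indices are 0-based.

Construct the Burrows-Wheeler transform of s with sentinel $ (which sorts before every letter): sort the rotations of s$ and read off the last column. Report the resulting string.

rank  rotation      last
    0  $dahhdgghccb  b
    1  ahhdgghccb$d  d
    2  b$dahhdgghcc  c
    3  cb$dahhdgghc  c
    4  ccb$dahhdggh  h
    5  dahhdgghccb$  $
    6  dgghccb$dahh  h
    7  gghccb$dahhd  d
    8  ghccb$dahhdg  g
    9  hccb$dahhdgg  g
   10  hdgghccb$dah  h
   11  hhdgghccb$da  a

bdcch$hdggha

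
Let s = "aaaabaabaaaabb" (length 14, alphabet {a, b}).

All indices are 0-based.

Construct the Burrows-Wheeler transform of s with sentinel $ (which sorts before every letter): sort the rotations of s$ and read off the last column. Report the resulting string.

b$baabaaaaabaaa

rank  rotation         last
    0  $aaaabaabaaaabb  b
    1  aaaabaabaaaabb$  $
    2  aaaabb$aaaabaab  b
    3  aaabaabaaaabb$a  a
    4  aaabb$aaaabaaba  a
    5  aabaaaabb$aaaab  b
    6  aabaabaaaabb$aa  a
    7  aabb$aaaabaabaa  a
    8  abaaaabb$aaaaba  a
    9  abaabaaaabb$aaa  a
   10  abb$aaaabaabaaa  a
   11  b$aaaabaabaaaab  b
   12  baaaabb$aaaabaa  a
   13  baabaaaabb$aaaa  a
   14  bb$aaaabaabaaaa  a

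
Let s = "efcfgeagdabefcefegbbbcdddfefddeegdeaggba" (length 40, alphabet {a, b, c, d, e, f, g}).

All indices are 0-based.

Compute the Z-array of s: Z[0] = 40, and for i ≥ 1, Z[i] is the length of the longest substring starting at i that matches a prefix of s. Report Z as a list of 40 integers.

[40, 0, 0, 0, 0, 1, 0, 0, 0, 0, 0, 3, 0, 0, 2, 0, 1, 0, 0, 0, 0, 0, 0, 0, 0, 0, 2, 0, 0, 0, 1, 1, 0, 0, 1, 0, 0, 0, 0, 0]

Z[0]=40
i=1: outside box; Z[1]=0
i=2: outside box; Z[2]=0
i=3: outside box; Z[3]=0
i=4: outside box; Z[4]=0
i=5: outside box; Z[5]=1 scan→box=[5,6)
i=6: outside box; Z[6]=0
i=7: outside box; Z[7]=0
i=8: outside box; Z[8]=0
i=9: outside box; Z[9]=0
i=10: outside box; Z[10]=0
i=11: outside box; Z[11]=3 scan→box=[11,14)
i=12: min(r-i=2, Z[1]=0)=0; Z[12]=0
i=13: min(r-i=1, Z[2]=0)=0; Z[13]=0
i=14: outside box; Z[14]=2 scan→box=[14,16)
i=15: min(r-i=1, Z[1]=0)=0; Z[15]=0
i=16: outside box; Z[16]=1 scan→box=[16,17)
i=17: outside box; Z[17]=0
i=18: outside box; Z[18]=0
i=19: outside box; Z[19]=0
i=20: outside box; Z[20]=0
i=21: outside box; Z[21]=0
i=22: outside box; Z[22]=0
i=23: outside box; Z[23]=0
i=24: outside box; Z[24]=0
i=25: outside box; Z[25]=0
i=26: outside box; Z[26]=2 scan→box=[26,28)
i=27: min(r-i=1, Z[1]=0)=0; Z[27]=0
i=28: outside box; Z[28]=0
i=29: outside box; Z[29]=0
i=30: outside box; Z[30]=1 scan→box=[30,31)
i=31: outside box; Z[31]=1 scan→box=[31,32)
i=32: outside box; Z[32]=0
i=33: outside box; Z[33]=0
i=34: outside box; Z[34]=1 scan→box=[34,35)
i=35: outside box; Z[35]=0
i=36: outside box; Z[36]=0
i=37: outside box; Z[37]=0
i=38: outside box; Z[38]=0
i=39: outside box; Z[39]=0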